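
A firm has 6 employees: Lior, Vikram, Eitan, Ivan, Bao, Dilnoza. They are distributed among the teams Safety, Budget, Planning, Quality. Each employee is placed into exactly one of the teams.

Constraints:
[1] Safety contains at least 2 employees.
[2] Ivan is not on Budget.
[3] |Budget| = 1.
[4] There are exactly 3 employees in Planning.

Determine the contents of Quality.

Quality = {}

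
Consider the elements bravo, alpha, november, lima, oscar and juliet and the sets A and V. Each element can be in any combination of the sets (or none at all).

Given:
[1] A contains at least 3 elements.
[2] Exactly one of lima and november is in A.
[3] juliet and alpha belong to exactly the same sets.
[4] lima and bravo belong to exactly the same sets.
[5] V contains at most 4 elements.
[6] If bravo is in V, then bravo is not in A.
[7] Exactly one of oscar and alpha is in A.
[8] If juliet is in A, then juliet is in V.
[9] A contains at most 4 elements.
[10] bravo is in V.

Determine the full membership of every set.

A = {alpha, juliet, november}; V = {alpha, bravo, juliet, lima}

From (10): bravo ∈ V.
(4): lima matches bravo: lima ∈ V.
(6): bravo ∉ A.
(4): lima matches bravo: lima ∉ A.
(2) (exactly one): november ∈ A.
Suppose alpha ∉ A: no assignment then satisfies all the clues, so alpha ∈ A.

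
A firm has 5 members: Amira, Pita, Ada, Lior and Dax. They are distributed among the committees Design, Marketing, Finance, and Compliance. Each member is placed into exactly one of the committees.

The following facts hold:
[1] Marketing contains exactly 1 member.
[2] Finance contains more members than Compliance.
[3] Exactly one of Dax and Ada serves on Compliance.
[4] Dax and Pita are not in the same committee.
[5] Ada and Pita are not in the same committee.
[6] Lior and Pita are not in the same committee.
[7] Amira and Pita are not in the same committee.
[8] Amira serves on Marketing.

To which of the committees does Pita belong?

Pita: Design

From (8): Amira ∈ Marketing.
(1): Marketing already has 1, so the rest are out.
Suppose Pita ∉ Design: no assignment then satisfies all the clues, so Pita ∈ Design.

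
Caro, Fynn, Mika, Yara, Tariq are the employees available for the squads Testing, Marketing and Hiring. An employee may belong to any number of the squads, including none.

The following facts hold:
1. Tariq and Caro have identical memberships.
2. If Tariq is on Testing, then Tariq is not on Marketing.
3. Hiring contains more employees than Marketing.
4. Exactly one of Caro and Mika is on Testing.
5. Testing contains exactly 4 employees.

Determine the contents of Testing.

Testing = {Caro, Fynn, Tariq, Yara}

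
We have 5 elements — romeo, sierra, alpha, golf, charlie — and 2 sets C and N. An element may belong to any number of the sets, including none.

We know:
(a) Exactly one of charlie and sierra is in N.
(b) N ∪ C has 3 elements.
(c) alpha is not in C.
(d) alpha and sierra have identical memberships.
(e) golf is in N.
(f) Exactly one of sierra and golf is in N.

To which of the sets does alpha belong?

alpha: none

From (c): alpha ∉ C.
From (e): golf ∈ N.
(d): sierra matches alpha: sierra ∉ C.
(f) (exactly one): sierra ∉ N.
(a) (exactly one): charlie ∈ N.
(d): alpha matches sierra: alpha ∉ N.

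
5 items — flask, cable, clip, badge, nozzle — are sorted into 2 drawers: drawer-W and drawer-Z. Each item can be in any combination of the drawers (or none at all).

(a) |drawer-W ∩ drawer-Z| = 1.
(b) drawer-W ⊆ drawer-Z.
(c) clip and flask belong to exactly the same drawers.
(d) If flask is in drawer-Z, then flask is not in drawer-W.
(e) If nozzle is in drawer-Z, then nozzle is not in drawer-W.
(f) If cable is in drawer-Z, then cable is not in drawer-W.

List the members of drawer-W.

drawer-W = {badge}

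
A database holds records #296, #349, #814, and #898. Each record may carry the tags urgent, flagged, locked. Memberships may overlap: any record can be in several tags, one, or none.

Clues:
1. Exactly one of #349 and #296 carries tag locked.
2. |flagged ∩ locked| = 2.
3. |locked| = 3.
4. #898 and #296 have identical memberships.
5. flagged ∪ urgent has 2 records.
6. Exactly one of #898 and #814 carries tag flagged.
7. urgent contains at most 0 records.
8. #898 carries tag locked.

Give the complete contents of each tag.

urgent = {}; flagged = {#296, #898}; locked = {#296, #814, #898}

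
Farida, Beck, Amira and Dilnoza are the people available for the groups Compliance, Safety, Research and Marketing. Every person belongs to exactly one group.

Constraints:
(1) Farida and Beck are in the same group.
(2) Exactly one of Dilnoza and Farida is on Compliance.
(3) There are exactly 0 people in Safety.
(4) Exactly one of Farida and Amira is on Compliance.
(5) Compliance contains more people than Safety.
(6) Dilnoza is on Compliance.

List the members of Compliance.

From (6): Dilnoza ∈ Compliance.
(2) (exactly one): Farida ∉ Compliance.
(3): Safety already has 0, so the rest are out.
(4) (exactly one): Amira ∈ Compliance.
(1): Beck matches Farida: Beck ∉ Compliance.

Compliance = {Amira, Dilnoza}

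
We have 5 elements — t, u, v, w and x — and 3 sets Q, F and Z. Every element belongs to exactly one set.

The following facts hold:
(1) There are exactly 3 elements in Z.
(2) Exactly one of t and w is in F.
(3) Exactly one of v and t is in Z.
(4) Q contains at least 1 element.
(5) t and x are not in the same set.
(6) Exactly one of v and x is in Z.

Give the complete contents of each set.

Q = {x}; F = {t}; Z = {u, v, w}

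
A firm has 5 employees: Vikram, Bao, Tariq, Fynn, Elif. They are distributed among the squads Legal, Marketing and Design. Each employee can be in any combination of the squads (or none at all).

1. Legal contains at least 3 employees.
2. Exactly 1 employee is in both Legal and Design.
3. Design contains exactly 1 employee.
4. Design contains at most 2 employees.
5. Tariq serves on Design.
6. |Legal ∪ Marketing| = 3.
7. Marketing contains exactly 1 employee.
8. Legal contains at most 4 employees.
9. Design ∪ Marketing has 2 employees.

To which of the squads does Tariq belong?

Tariq: Design, Legal

From (5): Tariq ∈ Design.
(3): Design already has 1, so the rest are out.
Suppose Tariq ∉ Legal: no assignment then satisfies all the clues, so Tariq ∈ Legal.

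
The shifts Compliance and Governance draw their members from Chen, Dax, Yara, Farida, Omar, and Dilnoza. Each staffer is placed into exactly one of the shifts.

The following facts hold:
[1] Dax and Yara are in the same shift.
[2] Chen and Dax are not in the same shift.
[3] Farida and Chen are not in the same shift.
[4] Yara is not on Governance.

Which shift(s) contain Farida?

Farida: Compliance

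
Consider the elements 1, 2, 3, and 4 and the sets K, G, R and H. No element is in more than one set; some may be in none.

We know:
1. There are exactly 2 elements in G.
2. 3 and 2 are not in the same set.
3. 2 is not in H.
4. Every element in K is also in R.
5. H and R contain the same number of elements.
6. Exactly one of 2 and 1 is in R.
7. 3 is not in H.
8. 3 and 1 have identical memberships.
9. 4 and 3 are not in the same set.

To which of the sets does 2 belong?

2: R

From (3): 2 ∉ H.
From (7): 3 ∉ H.
(8): 1 matches 3: 1 ∉ H.
Suppose 2 ∈ K: no assignment then satisfies all the clues, so 2 ∉ K.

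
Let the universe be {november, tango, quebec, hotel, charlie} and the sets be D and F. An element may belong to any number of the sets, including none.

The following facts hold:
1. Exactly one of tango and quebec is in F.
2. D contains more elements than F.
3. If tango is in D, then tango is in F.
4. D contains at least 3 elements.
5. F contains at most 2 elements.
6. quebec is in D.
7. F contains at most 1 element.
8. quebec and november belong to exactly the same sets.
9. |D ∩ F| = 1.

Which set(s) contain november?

november: D

From (6): quebec ∈ D.
(8): november matches quebec: november ∈ D.
Suppose november ∈ F: no assignment then satisfies all the clues, so november ∉ F.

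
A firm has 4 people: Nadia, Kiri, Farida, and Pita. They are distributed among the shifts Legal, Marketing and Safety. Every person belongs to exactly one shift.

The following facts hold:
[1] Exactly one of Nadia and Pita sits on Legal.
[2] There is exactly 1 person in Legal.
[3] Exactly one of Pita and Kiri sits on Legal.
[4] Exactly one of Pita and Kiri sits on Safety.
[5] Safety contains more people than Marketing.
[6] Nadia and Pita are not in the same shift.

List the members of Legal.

Legal = {Pita}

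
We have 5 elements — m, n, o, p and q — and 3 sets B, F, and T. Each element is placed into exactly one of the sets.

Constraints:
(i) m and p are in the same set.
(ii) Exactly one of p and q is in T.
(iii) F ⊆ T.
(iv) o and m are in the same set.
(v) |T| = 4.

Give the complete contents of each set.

B = {q}; F = {}; T = {m, n, o, p}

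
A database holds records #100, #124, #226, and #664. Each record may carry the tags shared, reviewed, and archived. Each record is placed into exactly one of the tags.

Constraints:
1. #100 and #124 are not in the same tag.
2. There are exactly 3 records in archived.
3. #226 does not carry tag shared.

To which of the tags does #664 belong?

#664: archived

From (3): #226 ∉ shared.
Suppose #664 ∈ shared: no assignment then satisfies all the clues, so #664 ∉ shared.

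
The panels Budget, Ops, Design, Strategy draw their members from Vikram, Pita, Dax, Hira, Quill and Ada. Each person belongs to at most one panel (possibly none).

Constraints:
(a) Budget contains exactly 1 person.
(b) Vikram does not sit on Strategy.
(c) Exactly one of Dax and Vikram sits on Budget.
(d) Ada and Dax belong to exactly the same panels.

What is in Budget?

Budget = {Vikram}

From (b): Vikram ∉ Strategy.
Suppose Vikram ∉ Budget: no assignment then satisfies all the clues, so Vikram ∈ Budget.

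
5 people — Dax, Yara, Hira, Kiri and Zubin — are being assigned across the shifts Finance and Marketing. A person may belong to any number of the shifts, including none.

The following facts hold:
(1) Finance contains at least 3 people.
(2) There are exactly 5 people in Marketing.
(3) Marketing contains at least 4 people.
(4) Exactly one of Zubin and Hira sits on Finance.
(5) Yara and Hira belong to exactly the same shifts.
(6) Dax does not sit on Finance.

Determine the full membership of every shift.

Finance = {Hira, Kiri, Yara}; Marketing = {Dax, Hira, Kiri, Yara, Zubin}

From (6): Dax ∉ Finance.
(2): only 5 candidates remain for Marketing, so all are in.
Suppose Yara ∉ Finance: no assignment then satisfies all the clues, so Yara ∈ Finance.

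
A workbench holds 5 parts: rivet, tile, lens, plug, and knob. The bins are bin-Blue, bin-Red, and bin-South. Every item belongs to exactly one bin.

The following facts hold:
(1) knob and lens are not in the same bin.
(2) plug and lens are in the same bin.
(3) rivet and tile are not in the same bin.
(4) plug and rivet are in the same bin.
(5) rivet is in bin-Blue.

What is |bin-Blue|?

3

From (5): rivet ∈ bin-Blue.
(3): tile ∉ bin-Blue.
(4): plug matches rivet: plug ∈ bin-Blue.
(2): lens matches plug: lens ∈ bin-Blue.
(1): knob ∉ bin-Blue.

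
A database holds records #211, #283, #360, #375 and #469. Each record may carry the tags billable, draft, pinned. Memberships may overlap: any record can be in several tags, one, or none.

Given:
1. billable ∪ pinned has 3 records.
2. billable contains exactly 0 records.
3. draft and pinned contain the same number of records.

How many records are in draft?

3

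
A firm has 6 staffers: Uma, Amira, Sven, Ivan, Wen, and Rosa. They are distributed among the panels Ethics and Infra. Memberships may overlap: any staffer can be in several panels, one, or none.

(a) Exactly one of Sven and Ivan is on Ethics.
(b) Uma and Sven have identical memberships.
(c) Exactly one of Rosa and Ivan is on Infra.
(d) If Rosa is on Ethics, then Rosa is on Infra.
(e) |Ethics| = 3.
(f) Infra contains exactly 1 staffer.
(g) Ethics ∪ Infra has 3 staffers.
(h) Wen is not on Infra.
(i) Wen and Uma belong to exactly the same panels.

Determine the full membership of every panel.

Ethics = {Amira, Ivan, Rosa}; Infra = {Rosa}

From (h): Wen ∉ Infra.
(i): Uma matches Wen: Uma ∉ Infra.
(b): Sven matches Uma: Sven ∉ Infra.
Suppose Uma ∈ Ethics: no assignment then satisfies all the clues, so Uma ∉ Ethics.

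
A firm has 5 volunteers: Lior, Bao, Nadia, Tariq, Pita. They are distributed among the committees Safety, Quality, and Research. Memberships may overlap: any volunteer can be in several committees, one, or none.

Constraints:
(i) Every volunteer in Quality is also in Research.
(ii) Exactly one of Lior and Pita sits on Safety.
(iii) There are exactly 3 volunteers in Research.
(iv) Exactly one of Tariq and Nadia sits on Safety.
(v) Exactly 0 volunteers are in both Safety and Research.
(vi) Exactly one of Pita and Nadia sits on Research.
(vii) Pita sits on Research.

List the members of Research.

Research = {Bao, Pita, Tariq}

From (vii): Pita ∈ Research.
(vi) (exactly one): Nadia ∉ Research.
(i) contrapositive: Nadia ∉ Quality.
Suppose Lior ∈ Research: no assignment then satisfies all the clues, so Lior ∉ Research.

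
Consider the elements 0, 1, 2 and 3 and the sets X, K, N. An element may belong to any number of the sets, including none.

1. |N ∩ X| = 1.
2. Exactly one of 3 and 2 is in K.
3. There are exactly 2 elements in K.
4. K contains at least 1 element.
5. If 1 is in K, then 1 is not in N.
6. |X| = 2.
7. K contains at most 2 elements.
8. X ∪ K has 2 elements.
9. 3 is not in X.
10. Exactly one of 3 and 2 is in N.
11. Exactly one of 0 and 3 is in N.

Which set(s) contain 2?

2: K, N, X

From (9): 3 ∉ X.
Suppose 2 ∉ X: no assignment then satisfies all the clues, so 2 ∈ X.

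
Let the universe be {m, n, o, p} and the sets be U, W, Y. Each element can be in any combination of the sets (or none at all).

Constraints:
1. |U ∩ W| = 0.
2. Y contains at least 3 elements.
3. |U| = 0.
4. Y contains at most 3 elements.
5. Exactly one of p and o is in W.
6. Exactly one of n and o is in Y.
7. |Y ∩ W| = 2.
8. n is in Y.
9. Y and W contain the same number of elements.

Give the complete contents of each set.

U = {}; W = {m, n, o}; Y = {m, n, p}

From (8): n ∈ Y.
(3): U already has 0, so the rest are out.
(6) (exactly one): o ∉ Y.
(2): only 3 candidates remain for Y, so all are in.
Suppose m ∉ W: no assignment then satisfies all the clues, so m ∈ W.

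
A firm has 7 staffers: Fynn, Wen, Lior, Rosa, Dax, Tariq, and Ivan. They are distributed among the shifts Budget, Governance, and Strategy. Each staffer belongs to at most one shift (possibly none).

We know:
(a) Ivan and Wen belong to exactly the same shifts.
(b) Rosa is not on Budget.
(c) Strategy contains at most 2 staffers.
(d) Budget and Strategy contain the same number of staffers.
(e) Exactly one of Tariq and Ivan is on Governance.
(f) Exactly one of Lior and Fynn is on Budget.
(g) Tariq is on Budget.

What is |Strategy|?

From (b): Rosa ∉ Budget.
From (g): Tariq ∈ Budget.
(e) (exactly one): Ivan ∈ Governance.
(a): Wen matches Ivan: Wen ∉ Budget.
(a): Wen matches Ivan: Wen ∈ Governance.
Suppose Dax ∈ Budget: no assignment then satisfies all the clues, so Dax ∉ Budget.

2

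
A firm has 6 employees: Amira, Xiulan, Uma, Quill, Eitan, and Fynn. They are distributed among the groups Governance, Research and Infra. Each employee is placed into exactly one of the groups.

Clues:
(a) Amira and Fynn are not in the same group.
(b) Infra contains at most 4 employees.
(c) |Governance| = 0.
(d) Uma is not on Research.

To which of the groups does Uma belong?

Uma: Infra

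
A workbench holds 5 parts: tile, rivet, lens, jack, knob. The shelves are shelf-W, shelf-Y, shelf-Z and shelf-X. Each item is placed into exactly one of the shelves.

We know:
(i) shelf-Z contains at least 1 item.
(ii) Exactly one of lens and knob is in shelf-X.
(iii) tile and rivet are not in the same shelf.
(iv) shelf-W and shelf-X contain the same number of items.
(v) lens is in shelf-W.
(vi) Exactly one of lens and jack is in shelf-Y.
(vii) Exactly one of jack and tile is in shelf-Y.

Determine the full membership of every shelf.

shelf-W = {lens}; shelf-Y = {jack, rivet}; shelf-Z = {tile}; shelf-X = {knob}

From (v): lens ∈ shelf-W.
(ii) (exactly one): knob ∈ shelf-X.
(vi) (exactly one): jack ∈ shelf-Y.
(vii) (exactly one): tile ∉ shelf-Y.
Suppose tile ∈ shelf-W: no assignment then satisfies all the clues, so tile ∉ shelf-W.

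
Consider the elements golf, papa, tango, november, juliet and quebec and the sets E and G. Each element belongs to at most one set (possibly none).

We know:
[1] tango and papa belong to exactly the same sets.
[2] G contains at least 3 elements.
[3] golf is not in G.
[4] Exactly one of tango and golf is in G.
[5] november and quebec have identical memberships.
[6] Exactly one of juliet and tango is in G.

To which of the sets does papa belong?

From (3): golf ∉ G.
(4) (exactly one): tango ∈ G.
(6) (exactly one): juliet ∉ G.
(1): papa matches tango: papa ∉ E.
(1): papa matches tango: papa ∈ G.

papa: G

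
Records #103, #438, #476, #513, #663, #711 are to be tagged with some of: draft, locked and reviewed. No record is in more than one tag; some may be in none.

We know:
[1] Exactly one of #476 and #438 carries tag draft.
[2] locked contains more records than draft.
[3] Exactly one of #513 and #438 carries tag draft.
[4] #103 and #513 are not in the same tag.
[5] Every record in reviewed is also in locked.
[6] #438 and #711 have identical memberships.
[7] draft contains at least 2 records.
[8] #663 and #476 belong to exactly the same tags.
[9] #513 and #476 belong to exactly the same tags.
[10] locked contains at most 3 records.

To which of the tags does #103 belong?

#103: none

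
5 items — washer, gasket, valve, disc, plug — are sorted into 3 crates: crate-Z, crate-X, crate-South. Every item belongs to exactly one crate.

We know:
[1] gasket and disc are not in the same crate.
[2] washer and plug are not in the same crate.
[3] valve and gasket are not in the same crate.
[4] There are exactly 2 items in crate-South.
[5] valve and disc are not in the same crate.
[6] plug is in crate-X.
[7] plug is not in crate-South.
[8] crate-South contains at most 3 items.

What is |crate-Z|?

1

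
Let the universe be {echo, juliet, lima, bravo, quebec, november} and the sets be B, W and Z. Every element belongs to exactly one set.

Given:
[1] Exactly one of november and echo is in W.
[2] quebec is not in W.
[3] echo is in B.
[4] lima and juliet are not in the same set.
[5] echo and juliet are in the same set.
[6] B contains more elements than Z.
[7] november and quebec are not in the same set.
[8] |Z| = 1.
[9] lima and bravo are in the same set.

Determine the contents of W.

From (2): quebec ∉ W.
From (3): echo ∈ B.
(1) (exactly one): november ∈ W.
(5): juliet matches echo: juliet ∈ B.
(4): lima ∉ B.
(9): bravo matches lima: bravo ∉ B.
Suppose lima ∉ W: no assignment then satisfies all the clues, so lima ∈ W.

W = {bravo, lima, november}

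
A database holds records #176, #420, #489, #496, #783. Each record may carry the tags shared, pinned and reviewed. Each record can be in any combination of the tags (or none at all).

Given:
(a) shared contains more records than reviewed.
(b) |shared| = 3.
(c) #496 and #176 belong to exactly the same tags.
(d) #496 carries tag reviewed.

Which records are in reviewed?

reviewed = {#176, #496}

From (d): #496 ∈ reviewed.
(c): #176 matches #496: #176 ∈ reviewed.
Suppose #420 ∈ reviewed: no assignment then satisfies all the clues, so #420 ∉ reviewed.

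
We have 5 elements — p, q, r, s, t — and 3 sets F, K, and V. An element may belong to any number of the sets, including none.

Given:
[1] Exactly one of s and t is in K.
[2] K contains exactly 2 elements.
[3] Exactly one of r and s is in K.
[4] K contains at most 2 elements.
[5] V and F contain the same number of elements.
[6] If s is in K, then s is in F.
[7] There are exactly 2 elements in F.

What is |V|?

2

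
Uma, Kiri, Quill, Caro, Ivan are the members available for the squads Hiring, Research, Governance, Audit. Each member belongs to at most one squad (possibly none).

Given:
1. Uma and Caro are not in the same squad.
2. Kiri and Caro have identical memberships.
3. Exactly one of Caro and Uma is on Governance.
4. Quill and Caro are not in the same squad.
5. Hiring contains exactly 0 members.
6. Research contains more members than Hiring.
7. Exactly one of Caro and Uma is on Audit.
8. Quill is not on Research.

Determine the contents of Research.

Research = {Ivan}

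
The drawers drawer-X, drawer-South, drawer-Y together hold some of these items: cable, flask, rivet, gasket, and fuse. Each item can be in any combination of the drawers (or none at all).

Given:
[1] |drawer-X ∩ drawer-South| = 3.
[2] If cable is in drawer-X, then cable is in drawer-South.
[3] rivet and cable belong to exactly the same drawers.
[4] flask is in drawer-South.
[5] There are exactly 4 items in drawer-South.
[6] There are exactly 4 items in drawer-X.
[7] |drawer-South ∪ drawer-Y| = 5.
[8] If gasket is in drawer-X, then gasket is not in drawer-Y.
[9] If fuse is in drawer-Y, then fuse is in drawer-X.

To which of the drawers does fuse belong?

fuse: drawer-X, drawer-Y

From (4): flask ∈ drawer-South.
Suppose fuse ∉ drawer-X: no assignment then satisfies all the clues, so fuse ∈ drawer-X.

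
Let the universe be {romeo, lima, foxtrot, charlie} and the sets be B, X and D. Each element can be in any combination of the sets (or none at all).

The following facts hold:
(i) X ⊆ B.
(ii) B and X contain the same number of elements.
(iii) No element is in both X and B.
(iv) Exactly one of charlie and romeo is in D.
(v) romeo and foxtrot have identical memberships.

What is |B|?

0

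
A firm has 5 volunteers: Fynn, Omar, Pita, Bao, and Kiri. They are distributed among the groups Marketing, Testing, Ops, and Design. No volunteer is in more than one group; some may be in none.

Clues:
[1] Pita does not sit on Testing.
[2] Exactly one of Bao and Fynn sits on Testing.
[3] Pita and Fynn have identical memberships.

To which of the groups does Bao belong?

From (1): Pita ∉ Testing.
(3): Fynn matches Pita: Fynn ∉ Testing.
(2) (exactly one): Bao ∈ Testing.

Bao: Testing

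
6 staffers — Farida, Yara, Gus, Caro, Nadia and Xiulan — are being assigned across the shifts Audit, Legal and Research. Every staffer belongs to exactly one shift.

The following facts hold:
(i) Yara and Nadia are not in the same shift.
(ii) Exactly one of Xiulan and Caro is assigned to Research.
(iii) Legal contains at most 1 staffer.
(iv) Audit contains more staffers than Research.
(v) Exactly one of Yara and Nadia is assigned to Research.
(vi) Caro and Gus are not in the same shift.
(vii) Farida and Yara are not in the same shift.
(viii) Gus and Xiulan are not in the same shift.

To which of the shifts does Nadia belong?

Nadia: Audit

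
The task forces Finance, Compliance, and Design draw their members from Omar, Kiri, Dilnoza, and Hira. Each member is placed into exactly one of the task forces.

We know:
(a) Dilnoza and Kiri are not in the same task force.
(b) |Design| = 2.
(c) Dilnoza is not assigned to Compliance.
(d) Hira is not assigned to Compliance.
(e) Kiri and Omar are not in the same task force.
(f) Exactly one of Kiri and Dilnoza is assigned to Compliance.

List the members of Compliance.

From (c): Dilnoza ∉ Compliance.
From (d): Hira ∉ Compliance.
(f) (exactly one): Kiri ∈ Compliance.
(e): Omar ∉ Compliance.

Compliance = {Kiri}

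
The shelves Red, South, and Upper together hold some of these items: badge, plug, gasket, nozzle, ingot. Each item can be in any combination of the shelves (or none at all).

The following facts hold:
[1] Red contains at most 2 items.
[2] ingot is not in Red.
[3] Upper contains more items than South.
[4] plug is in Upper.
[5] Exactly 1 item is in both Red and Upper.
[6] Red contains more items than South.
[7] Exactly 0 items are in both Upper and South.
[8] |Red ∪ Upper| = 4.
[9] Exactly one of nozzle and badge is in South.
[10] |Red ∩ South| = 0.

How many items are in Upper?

From (2): ingot ∉ Red.
From (4): plug ∈ Upper.
Suppose plug ∈ South: no assignment then satisfies all the clues, so plug ∉ South.

3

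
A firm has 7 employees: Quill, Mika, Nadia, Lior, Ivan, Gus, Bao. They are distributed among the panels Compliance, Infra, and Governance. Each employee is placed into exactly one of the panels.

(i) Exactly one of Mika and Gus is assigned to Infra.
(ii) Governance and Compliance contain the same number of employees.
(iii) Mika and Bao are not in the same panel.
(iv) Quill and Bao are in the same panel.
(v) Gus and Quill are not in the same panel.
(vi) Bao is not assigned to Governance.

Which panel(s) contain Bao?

Bao: Compliance

From (vi): Bao ∉ Governance.
(iv): Quill matches Bao: Quill ∉ Governance.
Suppose Bao ∉ Compliance: no assignment then satisfies all the clues, so Bao ∈ Compliance.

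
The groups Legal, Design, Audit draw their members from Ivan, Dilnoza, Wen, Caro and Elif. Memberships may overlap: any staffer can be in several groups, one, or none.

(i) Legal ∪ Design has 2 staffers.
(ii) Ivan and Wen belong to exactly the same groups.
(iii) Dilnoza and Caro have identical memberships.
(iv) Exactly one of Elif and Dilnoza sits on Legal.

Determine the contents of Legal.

Legal = {Caro, Dilnoza}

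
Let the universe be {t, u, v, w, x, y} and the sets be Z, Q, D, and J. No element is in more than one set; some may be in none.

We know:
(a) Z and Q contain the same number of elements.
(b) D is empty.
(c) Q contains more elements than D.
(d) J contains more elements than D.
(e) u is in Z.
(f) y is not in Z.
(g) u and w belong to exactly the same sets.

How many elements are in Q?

2

From (e): u ∈ Z.
From (f): y ∉ Z.
(b): D already has 0, so the rest are out.
(g): w matches u: w ∈ Z.
Suppose t ∈ Z: no assignment then satisfies all the clues, so t ∉ Z.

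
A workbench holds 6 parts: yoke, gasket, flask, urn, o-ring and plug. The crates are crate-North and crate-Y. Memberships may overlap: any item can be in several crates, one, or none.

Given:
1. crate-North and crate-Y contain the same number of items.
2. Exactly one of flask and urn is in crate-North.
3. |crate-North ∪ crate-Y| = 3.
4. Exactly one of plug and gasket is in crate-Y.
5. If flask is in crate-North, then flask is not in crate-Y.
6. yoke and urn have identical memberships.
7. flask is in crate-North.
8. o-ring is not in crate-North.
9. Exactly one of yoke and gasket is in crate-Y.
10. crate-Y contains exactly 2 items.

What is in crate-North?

crate-North = {flask, gasket}

From (7): flask ∈ crate-North.
From (8): o-ring ∉ crate-North.
(2) (exactly one): urn ∉ crate-North.
(5): flask ∉ crate-Y.
(6): yoke matches urn: yoke ∉ crate-North.
Suppose gasket ∉ crate-North: no assignment then satisfies all the clues, so gasket ∈ crate-North.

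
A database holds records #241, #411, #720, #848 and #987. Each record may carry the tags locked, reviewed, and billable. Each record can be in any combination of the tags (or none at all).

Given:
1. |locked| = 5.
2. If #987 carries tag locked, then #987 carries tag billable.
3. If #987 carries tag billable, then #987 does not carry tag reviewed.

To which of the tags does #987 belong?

#987: billable, locked

(1): only 5 candidates remain for locked, so all are in.
(2): #987 ∈ billable.
(3): #987 ∉ reviewed.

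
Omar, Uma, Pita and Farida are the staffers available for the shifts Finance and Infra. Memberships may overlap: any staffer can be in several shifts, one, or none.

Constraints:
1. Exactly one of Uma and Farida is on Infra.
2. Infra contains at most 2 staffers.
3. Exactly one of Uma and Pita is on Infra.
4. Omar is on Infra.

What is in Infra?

Infra = {Omar, Uma}

From (4): Omar ∈ Infra.
Suppose Uma ∉ Infra: no assignment then satisfies all the clues, so Uma ∈ Infra.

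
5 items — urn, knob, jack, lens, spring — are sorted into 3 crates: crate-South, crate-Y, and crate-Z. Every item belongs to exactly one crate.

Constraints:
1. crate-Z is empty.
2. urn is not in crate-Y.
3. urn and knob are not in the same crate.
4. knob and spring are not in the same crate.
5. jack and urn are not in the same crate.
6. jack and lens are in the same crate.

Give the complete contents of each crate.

From (2): urn ∉ crate-Y.
(1): crate-Z already has 0, so the rest are out.
Only one crate left: urn ∈ crate-South.
(3): knob ∉ crate-South.
(5): jack ∉ crate-South.
(6): lens matches jack: lens ∉ crate-South.
Only one crate left: knob ∈ crate-Y.
Only one crate left: jack ∈ crate-Y.
Only one crate left: lens ∈ crate-Y.
(4): spring ∉ crate-Y.
Only one crate left: spring ∈ crate-South.

crate-South = {spring, urn}; crate-Y = {jack, knob, lens}; crate-Z = {}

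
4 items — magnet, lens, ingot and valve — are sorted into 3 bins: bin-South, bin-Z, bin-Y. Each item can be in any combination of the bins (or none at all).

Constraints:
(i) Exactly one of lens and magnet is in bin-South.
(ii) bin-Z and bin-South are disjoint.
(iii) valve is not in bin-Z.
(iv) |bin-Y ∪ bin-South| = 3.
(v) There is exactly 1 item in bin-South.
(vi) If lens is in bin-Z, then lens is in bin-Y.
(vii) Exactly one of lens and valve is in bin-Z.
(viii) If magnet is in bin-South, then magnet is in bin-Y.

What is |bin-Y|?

3

From (iii): valve ∉ bin-Z.
(vii) (exactly one): lens ∈ bin-Z.
(ii) (disjoint): lens ∉ bin-South.
(vi): lens ∈ bin-Y.
(i) (exactly one): magnet ∈ bin-South.
(ii) (disjoint): magnet ∉ bin-Z.
(v): bin-South already has 1, so the rest are out.
(viii): magnet ∈ bin-Y.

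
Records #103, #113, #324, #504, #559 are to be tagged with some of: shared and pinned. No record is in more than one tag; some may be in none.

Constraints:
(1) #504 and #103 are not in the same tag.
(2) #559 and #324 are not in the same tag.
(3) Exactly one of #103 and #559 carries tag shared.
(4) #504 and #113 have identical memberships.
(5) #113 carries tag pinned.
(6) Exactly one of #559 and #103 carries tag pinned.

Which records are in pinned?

pinned = {#113, #504, #559}

From (5): #113 ∈ pinned.
(4): #504 matches #113: #504 ∉ shared.
(4): #504 matches #113: #504 ∈ pinned.
(1): #103 ∉ pinned.
(6) (exactly one): #559 ∈ pinned.
(2): #324 ∉ pinned.
(3) (exactly one): #103 ∈ shared.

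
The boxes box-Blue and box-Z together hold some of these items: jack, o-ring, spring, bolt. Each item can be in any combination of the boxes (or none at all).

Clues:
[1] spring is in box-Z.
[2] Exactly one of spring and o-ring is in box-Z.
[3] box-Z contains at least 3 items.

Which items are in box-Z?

From (1): spring ∈ box-Z.
(2) (exactly one): o-ring ∉ box-Z.
(3): only 3 candidates remain for box-Z, so all are in.

box-Z = {bolt, jack, spring}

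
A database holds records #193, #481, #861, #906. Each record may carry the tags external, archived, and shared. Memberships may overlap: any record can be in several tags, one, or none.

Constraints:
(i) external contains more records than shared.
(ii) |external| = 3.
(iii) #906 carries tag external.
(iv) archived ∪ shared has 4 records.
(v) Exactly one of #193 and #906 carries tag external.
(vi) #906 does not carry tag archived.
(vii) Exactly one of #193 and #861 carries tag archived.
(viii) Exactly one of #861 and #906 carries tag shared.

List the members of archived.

archived = {#481, #861}

From (iii): #906 ∈ external.
From (vi): #906 ∉ archived.
(v) (exactly one): #193 ∉ external.
(ii): only 3 candidates remain for external, so all are in.
Suppose #193 ∈ archived: no assignment then satisfies all the clues, so #193 ∉ archived.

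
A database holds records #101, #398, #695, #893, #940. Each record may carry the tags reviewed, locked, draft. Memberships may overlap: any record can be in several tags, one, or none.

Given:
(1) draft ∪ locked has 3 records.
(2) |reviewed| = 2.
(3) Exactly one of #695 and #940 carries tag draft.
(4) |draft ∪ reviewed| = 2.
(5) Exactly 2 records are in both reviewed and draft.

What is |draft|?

2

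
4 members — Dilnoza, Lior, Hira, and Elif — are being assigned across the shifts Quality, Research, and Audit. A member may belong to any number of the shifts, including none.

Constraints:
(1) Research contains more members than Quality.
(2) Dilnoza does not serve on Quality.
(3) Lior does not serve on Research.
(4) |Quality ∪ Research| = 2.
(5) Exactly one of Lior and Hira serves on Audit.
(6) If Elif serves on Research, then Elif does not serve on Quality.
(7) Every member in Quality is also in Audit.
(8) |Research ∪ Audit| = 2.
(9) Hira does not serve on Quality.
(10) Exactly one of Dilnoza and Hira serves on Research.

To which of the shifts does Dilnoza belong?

Dilnoza: none

From (2): Dilnoza ∉ Quality.
From (3): Lior ∉ Research.
From (9): Hira ∉ Quality.
Suppose Dilnoza ∈ Research: no assignment then satisfies all the clues, so Dilnoza ∉ Research.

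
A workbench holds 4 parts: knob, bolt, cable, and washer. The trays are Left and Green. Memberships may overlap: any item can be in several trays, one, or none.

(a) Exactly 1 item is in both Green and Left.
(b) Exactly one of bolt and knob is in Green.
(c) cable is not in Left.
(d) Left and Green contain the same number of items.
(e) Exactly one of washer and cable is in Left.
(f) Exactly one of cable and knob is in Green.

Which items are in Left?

Left = {bolt, washer}

From (c): cable ∉ Left.
(e) (exactly one): washer ∈ Left.
Suppose knob ∈ Left: no assignment then satisfies all the clues, so knob ∉ Left.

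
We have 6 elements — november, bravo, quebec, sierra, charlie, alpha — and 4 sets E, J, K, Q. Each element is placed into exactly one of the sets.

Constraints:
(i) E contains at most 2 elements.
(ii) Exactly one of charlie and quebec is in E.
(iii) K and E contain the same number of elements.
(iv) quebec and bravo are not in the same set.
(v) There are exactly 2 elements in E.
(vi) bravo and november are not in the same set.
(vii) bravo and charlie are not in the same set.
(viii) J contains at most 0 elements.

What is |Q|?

2

(viii): J already has 0, so the rest are out.
Suppose bravo ∈ E: no assignment then satisfies all the clues, so bravo ∉ E.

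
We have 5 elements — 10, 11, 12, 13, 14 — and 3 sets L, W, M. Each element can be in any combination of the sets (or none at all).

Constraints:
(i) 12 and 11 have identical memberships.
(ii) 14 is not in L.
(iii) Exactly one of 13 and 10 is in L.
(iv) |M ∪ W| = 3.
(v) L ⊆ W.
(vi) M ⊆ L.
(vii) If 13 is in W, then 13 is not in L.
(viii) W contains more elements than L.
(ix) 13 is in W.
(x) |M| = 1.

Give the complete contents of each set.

L = {10}; W = {10, 13, 14}; M = {10}

From (ii): 14 ∉ L.
From (ix): 13 ∈ W.
(vi) contrapositive: 14 ∉ M.
(vii): 13 ∉ L.
(iii) (exactly one): 10 ∈ L.
(v) with 10 ∈ L: 10 ∈ W.
(vi) contrapositive: 13 ∉ M.
Suppose 10 ∉ M: no assignment then satisfies all the clues, so 10 ∈ M.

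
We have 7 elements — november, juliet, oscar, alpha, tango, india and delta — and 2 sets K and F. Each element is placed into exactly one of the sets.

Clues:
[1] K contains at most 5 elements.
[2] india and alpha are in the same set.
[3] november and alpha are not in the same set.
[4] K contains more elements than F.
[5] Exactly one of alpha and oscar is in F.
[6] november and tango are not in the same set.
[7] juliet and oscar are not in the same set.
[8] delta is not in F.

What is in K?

From (8): delta ∉ F.
Only one set left: delta ∈ K.
Suppose november ∈ K: no assignment then satisfies all the clues, so november ∉ K.

K = {alpha, delta, india, juliet, tango}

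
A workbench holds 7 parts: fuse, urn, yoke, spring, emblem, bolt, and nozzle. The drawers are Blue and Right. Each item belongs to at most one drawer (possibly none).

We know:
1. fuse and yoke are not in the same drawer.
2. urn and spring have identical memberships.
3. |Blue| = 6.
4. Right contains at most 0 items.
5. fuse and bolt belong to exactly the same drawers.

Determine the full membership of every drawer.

Blue = {bolt, emblem, fuse, nozzle, spring, urn}; Right = {}

(4): Right already has 0, so the rest are out.
Suppose fuse ∉ Blue: no assignment then satisfies all the clues, so fuse ∈ Blue.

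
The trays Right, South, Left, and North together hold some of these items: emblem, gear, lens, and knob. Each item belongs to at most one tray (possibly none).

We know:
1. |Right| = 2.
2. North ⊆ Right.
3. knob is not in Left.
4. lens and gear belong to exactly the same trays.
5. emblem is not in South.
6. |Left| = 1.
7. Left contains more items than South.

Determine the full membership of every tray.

Right = {gear, lens}; South = {}; Left = {emblem}; North = {}

From (3): knob ∉ Left.
From (5): emblem ∉ South.
Suppose emblem ∈ Right: no assignment then satisfies all the clues, so emblem ∉ Right.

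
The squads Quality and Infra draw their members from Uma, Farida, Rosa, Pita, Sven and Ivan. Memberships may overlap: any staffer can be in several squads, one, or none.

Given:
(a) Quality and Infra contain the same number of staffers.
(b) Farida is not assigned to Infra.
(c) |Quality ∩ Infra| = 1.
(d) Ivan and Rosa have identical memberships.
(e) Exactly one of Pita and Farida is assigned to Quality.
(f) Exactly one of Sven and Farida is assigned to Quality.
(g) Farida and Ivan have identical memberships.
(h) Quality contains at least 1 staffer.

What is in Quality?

Quality = {Pita, Sven}

From (b): Farida ∉ Infra.
(g): Ivan matches Farida: Ivan ∉ Infra.
(d): Rosa matches Ivan: Rosa ∉ Infra.
Suppose Uma ∈ Quality: no assignment then satisfies all the clues, so Uma ∉ Quality.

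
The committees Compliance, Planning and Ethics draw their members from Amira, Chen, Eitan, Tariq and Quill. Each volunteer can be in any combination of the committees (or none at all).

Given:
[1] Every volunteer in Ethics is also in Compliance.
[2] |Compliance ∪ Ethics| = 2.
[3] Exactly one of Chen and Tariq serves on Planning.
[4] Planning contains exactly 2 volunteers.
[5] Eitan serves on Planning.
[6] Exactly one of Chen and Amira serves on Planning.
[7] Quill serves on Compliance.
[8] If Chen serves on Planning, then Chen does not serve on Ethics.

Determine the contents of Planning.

Planning = {Chen, Eitan}

From (5): Eitan ∈ Planning.
From (7): Quill ∈ Compliance.
Suppose Amira ∈ Planning: no assignment then satisfies all the clues, so Amira ∉ Planning.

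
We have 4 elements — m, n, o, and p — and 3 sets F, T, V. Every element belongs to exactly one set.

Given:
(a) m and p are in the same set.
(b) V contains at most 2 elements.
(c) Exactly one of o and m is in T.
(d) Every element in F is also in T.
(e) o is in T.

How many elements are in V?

2

From (e): o ∈ T.
(c) (exactly one): m ∉ T.
(d) contrapositive: m ∉ F.
Only one set left: m ∈ V.
(a): p matches m: p ∉ F.
(a): p matches m: p ∉ T.
(a): p matches m: p ∈ V.
(b): V already has 2, so the rest are out.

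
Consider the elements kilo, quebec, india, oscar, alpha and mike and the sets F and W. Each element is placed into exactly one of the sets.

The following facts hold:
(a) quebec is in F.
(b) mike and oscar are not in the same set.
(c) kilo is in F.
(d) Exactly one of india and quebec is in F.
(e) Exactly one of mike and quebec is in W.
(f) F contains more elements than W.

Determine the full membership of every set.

F = {alpha, kilo, oscar, quebec}; W = {india, mike}

From (a): quebec ∈ F.
From (c): kilo ∈ F.
(d) (exactly one): india ∉ F.
(e) (exactly one): mike ∈ W.
Only one set left: india ∈ W.
(b): oscar ∉ W.
Only one set left: oscar ∈ F.
Suppose alpha ∉ F: no assignment then satisfies all the clues, so alpha ∈ F.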